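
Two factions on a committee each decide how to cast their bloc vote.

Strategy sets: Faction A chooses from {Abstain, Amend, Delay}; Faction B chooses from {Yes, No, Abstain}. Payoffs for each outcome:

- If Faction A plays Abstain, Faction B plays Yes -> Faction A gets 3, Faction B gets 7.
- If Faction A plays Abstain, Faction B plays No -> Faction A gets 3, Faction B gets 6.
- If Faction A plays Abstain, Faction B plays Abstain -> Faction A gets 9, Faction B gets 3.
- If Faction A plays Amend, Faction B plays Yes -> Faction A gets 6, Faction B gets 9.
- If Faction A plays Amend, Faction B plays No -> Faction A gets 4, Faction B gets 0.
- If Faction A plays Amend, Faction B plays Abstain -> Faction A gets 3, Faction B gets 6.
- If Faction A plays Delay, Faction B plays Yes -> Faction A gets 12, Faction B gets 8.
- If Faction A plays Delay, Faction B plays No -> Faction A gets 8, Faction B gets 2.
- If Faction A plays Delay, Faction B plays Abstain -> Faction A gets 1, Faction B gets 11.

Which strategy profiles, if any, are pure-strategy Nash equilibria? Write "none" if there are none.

none

(Abstain, Yes): Faction A can switch to Amend (3 → 6). Not NE.
(Abstain, No): Faction A can switch to Amend (3 → 4). Not NE.
(Abstain, Abstain): Faction B can switch to Yes (3 → 7). Not NE.
(Amend, Yes): Faction A can switch to Delay (6 → 12). Not NE.
(Amend, No): Faction A can switch to Delay (4 → 8). Not NE.
(Amend, Abstain): Faction A can switch to Abstain (3 → 9). Not NE.
(The remaining 3 profiles each have a profitable deviation by the same check.)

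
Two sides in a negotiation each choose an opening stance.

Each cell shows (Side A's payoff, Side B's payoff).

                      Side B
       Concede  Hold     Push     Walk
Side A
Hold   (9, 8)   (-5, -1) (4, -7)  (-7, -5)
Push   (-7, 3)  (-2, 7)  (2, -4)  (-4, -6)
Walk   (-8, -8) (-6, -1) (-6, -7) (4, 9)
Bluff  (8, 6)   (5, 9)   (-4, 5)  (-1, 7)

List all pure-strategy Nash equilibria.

The pure Nash equilibria are (Hold, Concede), (Walk, Walk), (Bluff, Hold).

(Hold, Concede): Side A gets 9, best alternative 8; Side B gets 8, best alternative -1. No profitable deviation — NE.
(Hold, Hold): Side A can switch to Push (-5 → -2). Not NE.
(Hold, Push): Side B can switch to Concede (-7 → 8). Not NE.
(Hold, Walk): Side A can switch to Push (-7 → -4). Not NE.
(Push, Concede): Side A can switch to Hold (-7 → 9). Not NE.
(Push, Hold): Side A can switch to Bluff (-2 → 5). Not NE.
(Push, Push): Side A can switch to Hold (2 → 4). Not NE.
(Walk, Walk): Side A gets 4, best alternative -1; Side B gets 9, best alternative -1. No profitable deviation — NE.
(Bluff, Hold): Side A gets 5, best alternative -2; Side B gets 9, best alternative 7. No profitable deviation — NE.
(The remaining 7 profiles each have a profitable deviation by the same check.)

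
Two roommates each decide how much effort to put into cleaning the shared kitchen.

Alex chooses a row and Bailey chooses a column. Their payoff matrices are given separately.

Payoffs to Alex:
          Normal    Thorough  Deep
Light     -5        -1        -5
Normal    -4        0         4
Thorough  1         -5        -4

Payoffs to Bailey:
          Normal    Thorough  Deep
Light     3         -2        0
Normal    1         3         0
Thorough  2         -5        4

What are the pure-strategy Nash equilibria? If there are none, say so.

For each strategy profile, look for a profitable unilateral deviation.
(Light, Normal): Alex can switch to Normal (-5 → -4). Not NE.
(Light, Thorough): Alex can switch to Normal (-1 → 0). Not NE.
(Light, Deep): Alex can switch to Normal (-5 → 4). Not NE.
(Normal, Normal): Alex can switch to Thorough (-4 → 1). Not NE.
(Normal, Thorough): Alex gets 0, best alternative -1; Bailey gets 3, best alternative 1. No profitable deviation — NE.
(Normal, Deep): Bailey can switch to Normal (0 → 1). Not NE.
(Thorough, Normal): Bailey can switch to Deep (2 → 4). Not NE.
(Thorough, Thorough): Alex can switch to Light (-5 → -1). Not NE.
(Thorough, Deep): Alex can switch to Normal (-4 → 4). Not NE.

Pure NE: (Normal, Thorough)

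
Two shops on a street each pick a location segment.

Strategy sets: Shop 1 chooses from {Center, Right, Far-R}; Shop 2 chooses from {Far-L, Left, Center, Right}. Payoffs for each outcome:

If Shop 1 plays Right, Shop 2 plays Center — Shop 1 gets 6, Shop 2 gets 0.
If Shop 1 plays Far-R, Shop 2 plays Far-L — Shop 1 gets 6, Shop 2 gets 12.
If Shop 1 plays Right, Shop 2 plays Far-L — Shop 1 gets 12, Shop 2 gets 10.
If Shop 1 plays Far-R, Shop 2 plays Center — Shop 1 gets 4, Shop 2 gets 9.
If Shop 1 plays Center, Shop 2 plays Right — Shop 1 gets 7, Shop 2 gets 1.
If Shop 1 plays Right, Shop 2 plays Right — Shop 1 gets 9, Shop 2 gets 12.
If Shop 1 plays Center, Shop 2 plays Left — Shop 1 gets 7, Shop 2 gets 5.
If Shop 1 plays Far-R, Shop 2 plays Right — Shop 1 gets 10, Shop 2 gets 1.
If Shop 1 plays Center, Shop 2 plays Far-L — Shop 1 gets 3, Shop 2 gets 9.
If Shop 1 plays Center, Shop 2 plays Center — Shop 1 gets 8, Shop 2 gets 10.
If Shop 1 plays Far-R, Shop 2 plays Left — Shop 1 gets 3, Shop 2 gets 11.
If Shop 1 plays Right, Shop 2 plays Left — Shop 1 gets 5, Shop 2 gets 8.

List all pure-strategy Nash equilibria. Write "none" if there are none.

Shop 1 against Far-L: payoffs 3, 12, 6 → best response Right.
Shop 1 against Left: payoffs 7, 5, 3 → best response Center.
Shop 1 against Center: payoffs 8, 6, 4 → best response Center.
Shop 1 against Right: payoffs 7, 9, 10 → best response Far-R.
Shop 2 against Center: payoffs 9, 5, 10, 1 → best response Center.
Shop 2 against Right: payoffs 10, 8, 0, 12 → best response Right.
Shop 2 against Far-R: payoffs 12, 11, 9, 1 → best response Far-L.
Mutual best responses: (Center, Center).

The unique pure-strategy Nash equilibrium is (Center, Center).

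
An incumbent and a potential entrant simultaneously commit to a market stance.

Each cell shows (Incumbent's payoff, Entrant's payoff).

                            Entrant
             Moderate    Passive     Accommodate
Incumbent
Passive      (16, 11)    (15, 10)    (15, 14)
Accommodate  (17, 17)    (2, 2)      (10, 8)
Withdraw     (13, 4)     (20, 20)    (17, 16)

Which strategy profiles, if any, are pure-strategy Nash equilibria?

(Accommodate, Moderate); (Withdraw, Passive)

(Passive, Moderate): Incumbent can switch to Accommodate (16 → 17). Not NE.
(Passive, Passive): Incumbent can switch to Withdraw (15 → 20). Not NE.
(Passive, Accommodate): Incumbent can switch to Withdraw (15 → 17). Not NE.
(Accommodate, Moderate): Incumbent gets 17, best alternative 16; Entrant gets 17, best alternative 8. No profitable deviation — NE.
(Accommodate, Passive): Incumbent can switch to Passive (2 → 15). Not NE.
(Accommodate, Accommodate): Incumbent can switch to Passive (10 → 15). Not NE.
(Withdraw, Moderate): Incumbent can switch to Passive (13 → 16). Not NE.
(Withdraw, Passive): Incumbent gets 20, best alternative 15; Entrant gets 20, best alternative 16. No profitable deviation — NE.
(The remaining 1 profile has a profitable deviation by the same check.)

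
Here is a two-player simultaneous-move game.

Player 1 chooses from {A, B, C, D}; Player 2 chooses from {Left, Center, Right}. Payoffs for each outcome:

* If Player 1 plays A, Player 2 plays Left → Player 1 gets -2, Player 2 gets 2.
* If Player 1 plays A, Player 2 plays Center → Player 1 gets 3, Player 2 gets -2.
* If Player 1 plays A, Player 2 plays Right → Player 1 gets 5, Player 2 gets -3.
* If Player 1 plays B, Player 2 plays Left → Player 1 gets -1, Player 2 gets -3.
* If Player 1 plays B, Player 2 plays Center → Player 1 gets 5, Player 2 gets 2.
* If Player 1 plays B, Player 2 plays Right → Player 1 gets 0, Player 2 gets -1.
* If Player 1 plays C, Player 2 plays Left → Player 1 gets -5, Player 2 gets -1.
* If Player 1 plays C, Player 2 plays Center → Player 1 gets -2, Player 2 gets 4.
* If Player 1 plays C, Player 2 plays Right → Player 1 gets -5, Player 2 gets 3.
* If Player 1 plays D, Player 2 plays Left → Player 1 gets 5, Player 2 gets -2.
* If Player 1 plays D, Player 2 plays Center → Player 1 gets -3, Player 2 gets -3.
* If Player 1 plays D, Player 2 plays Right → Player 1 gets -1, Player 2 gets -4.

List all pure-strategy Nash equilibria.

Mark each player's best response to every combination of opponents' strategies; a profile where every player is best-responding is a pure Nash equilibrium.
Player 1 against Left: payoffs -2, -1, -5, 5 → best response D.
Player 1 against Center: payoffs 3, 5, -2, -3 → best response B.
Player 1 against Right: payoffs 5, 0, -5, -1 → best response A.
Player 2 against A: payoffs 2, -2, -3 → best response Left.
Player 2 against B: payoffs -3, 2, -1 → best response Center.
Player 2 against C: payoffs -1, 4, 3 → best response Center.
Player 2 against D: payoffs -2, -3, -4 → best response Left.
Mutual best responses: (B, Center); (D, Left).

Pure-strategy Nash equilibria: (B, Center) and (D, Left)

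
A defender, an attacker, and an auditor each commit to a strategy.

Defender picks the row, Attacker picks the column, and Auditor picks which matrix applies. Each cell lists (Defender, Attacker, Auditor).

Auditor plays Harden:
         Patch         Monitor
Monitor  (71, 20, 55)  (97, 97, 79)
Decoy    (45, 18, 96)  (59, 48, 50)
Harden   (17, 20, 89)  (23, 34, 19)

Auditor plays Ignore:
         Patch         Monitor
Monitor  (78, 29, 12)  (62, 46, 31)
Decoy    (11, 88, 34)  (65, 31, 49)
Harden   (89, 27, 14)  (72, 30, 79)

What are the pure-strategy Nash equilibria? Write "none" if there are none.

Defender against (Patch, Harden): payoffs 71, 45, 17 → best response Monitor.
Defender against (Patch, Ignore): payoffs 78, 11, 89 → best response Harden.
Defender against (Monitor, Harden): payoffs 97, 59, 23 → best response Monitor.
Defender against (Monitor, Ignore): payoffs 62, 65, 72 → best response Harden.
Attacker against (Monitor, Harden): payoffs 20, 97 → best response Monitor.
Attacker against (Monitor, Ignore): payoffs 29, 46 → best response Monitor.
Attacker against (Decoy, Harden): payoffs 18, 48 → best response Monitor.
Attacker against (Decoy, Ignore): payoffs 88, 31 → best response Patch.
Attacker against (Harden, Harden): payoffs 20, 34 → best response Monitor.
Attacker against (Harden, Ignore): payoffs 27, 30 → best response Monitor.
Auditor against (Monitor, Patch): payoffs 55, 12 → best response Harden.
Auditor against (Monitor, Monitor): payoffs 79, 31 → best response Harden.
Auditor against (Decoy, Patch): payoffs 96, 34 → best response Harden.
Auditor against (Decoy, Monitor): payoffs 50, 49 → best response Harden.
Auditor against (Harden, Patch): payoffs 89, 14 → best response Harden.
Auditor against (Harden, Monitor): payoffs 19, 79 → best response Ignore.
Mutual best responses: (Monitor, Monitor, Harden); (Harden, Monitor, Ignore).

The pure Nash equilibria are (Monitor, Monitor, Harden) and (Harden, Monitor, Ignore).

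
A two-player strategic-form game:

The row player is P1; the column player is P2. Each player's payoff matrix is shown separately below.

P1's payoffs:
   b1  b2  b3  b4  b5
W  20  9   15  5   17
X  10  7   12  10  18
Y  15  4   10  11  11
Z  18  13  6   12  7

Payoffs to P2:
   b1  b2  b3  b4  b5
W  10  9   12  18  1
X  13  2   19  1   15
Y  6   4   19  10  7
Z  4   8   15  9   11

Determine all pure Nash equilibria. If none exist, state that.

none

(W, b1): P2 can switch to b3 (10 → 12). Not NE.
(W, b2): P1 can switch to Z (9 → 13). Not NE.
(W, b3): P2 can switch to b4 (12 → 18). Not NE.
(W, b4): P1 can switch to X (5 → 10). Not NE.
(W, b5): P1 can switch to X (17 → 18). Not NE.
(X, b1): P1 can switch to W (10 → 20). Not NE.
(X, b2): P1 can switch to W (7 → 9). Not NE.
(X, b3): P1 can switch to W (12 → 15). Not NE.
(X, b4): P1 can switch to Y (10 → 11). Not NE.
(X, b5): P2 can switch to b3 (15 → 19). Not NE.
(Y, b1): P1 can switch to W (15 → 20). Not NE.
(Y, b2): P1 can switch to W (4 → 9). Not NE.
(The remaining 8 profiles each have a profitable deviation by the same check.)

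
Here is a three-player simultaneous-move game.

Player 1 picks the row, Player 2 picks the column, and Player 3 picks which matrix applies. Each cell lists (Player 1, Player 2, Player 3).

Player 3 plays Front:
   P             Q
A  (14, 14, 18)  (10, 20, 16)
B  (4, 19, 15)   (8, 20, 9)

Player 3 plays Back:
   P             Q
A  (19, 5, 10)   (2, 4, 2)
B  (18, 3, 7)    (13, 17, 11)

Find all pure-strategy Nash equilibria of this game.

Player 1 against (P, Front): payoffs 14, 4 → best response A.
Player 1 against (P, Back): payoffs 19, 18 → best response A.
Player 1 against (Q, Front): payoffs 10, 8 → best response A.
Player 1 against (Q, Back): payoffs 2, 13 → best response B.
Player 2 against (A, Front): payoffs 14, 20 → best response Q.
Player 2 against (A, Back): payoffs 5, 4 → best response P.
Player 2 against (B, Front): payoffs 19, 20 → best response Q.
Player 2 against (B, Back): payoffs 3, 17 → best response Q.
Player 3 against (A, P): payoffs 18, 10 → best response Front.
Player 3 against (A, Q): payoffs 16, 2 → best response Front.
Player 3 against (B, P): payoffs 15, 7 → best response Front.
Player 3 against (B, Q): payoffs 9, 11 → best response Back.
Mutual best responses: (A, Q, Front); (B, Q, Back).

(A, Q, Front), (B, Q, Back)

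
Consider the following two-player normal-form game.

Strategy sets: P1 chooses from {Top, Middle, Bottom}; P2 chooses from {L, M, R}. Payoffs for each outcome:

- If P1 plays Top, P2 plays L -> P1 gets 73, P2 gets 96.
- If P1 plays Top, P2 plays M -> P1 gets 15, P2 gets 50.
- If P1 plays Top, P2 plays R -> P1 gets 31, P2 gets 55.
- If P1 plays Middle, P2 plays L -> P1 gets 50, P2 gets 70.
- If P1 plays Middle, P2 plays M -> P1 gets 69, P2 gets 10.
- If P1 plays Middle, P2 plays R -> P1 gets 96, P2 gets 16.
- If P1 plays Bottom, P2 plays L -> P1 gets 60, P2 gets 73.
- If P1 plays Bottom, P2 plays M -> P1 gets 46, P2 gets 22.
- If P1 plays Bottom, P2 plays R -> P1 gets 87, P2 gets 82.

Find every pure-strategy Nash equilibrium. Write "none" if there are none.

(Top, L): P1 gets 73, best alternative 60; P2 gets 96, best alternative 55. No profitable deviation — NE.
(Top, M): P1 can switch to Middle (15 → 69). Not NE.
(Top, R): P1 can switch to Middle (31 → 96). Not NE.
(Middle, L): P1 can switch to Top (50 → 73). Not NE.
(Middle, M): P2 can switch to L (10 → 70). Not NE.
(Middle, R): P2 can switch to L (16 → 70). Not NE.
(Bottom, L): P1 can switch to Top (60 → 73). Not NE.
(The remaining 2 profiles each have a profitable deviation by the same check.)

Pure NE: (Top, L)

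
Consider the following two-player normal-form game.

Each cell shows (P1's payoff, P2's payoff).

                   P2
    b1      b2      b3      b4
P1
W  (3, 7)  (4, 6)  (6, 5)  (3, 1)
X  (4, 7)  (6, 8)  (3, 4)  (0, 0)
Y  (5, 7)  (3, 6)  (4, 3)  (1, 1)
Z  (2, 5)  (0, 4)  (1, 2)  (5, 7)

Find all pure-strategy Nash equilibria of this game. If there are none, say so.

(X, b2); (Y, b1); (Z, b4)

Check each profile: it is a Nash equilibrium iff no player can strictly gain by switching unilaterally.
(W, b1): P1 can switch to X (3 → 4). Not NE.
(W, b2): P1 can switch to X (4 → 6). Not NE.
(W, b3): P2 can switch to b1 (5 → 7). Not NE.
(W, b4): P1 can switch to Z (3 → 5). Not NE.
(X, b1): P1 can switch to Y (4 → 5). Not NE.
(X, b2): P1 gets 6, best alternative 4; P2 gets 8, best alternative 7. No profitable deviation — NE.
(X, b3): P1 can switch to W (3 → 6). Not NE.
(X, b4): P1 can switch to W (0 → 3). Not NE.
(Y, b1): P1 gets 5, best alternative 4; P2 gets 7, best alternative 6. No profitable deviation — NE.
(Y, b2): P1 can switch to W (3 → 4). Not NE.
(Y, b3): P1 can switch to W (4 → 6). Not NE.
(Y, b4): P1 can switch to W (1 → 3). Not NE.
(Z, b4): P1 gets 5, best alternative 3; P2 gets 7, best alternative 5. No profitable deviation — NE.
(The remaining 3 profiles each have a profitable deviation by the same check.)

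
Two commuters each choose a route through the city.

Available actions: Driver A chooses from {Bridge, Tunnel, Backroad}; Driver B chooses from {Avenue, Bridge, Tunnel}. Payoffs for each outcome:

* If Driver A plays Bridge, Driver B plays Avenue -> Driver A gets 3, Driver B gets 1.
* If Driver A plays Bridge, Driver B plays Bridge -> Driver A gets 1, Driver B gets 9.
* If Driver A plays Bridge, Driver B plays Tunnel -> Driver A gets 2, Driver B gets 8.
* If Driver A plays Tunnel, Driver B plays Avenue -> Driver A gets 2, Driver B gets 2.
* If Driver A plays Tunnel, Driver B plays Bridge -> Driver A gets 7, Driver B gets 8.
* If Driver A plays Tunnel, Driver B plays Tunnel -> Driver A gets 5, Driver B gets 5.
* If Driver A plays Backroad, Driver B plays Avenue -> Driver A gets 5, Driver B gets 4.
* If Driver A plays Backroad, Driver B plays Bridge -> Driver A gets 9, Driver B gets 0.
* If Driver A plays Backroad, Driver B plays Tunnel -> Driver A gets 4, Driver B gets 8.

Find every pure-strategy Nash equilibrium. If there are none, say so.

Driver A against Avenue: payoffs 3, 2, 5 → best response Backroad.
Driver A against Bridge: payoffs 1, 7, 9 → best response Backroad.
Driver A against Tunnel: payoffs 2, 5, 4 → best response Tunnel.
Driver B against Bridge: payoffs 1, 9, 8 → best response Bridge.
Driver B against Tunnel: payoffs 2, 8, 5 → best response Bridge.
Driver B against Backroad: payoffs 4, 0, 8 → best response Tunnel.
No profile is a mutual best response for all players.

none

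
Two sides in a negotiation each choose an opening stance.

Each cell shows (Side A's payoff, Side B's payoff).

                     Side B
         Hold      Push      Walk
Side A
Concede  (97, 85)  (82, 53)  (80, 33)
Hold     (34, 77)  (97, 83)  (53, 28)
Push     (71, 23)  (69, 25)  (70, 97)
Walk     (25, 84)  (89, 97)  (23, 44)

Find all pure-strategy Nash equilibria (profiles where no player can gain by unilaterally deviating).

The pure Nash equilibria are (Concede, Hold) and (Hold, Push).

For each strategy profile, look for a profitable unilateral deviation.
(Concede, Hold): Side A gets 97, best alternative 71; Side B gets 85, best alternative 53. No profitable deviation — NE.
(Concede, Push): Side A can switch to Hold (82 → 97). Not NE.
(Concede, Walk): Side B can switch to Hold (33 → 85). Not NE.
(Hold, Hold): Side A can switch to Concede (34 → 97). Not NE.
(Hold, Push): Side A gets 97, best alternative 89; Side B gets 83, best alternative 77. No profitable deviation — NE.
(Hold, Walk): Side A can switch to Concede (53 → 80). Not NE.
(Push, Hold): Side A can switch to Concede (71 → 97). Not NE.
(Push, Push): Side A can switch to Concede (69 → 82). Not NE.
(Push, Walk): Side A can switch to Concede (70 → 80). Not NE.
(Walk, Hold): Side A can switch to Concede (25 → 97). Not NE.
(Walk, Push): Side A can switch to Hold (89 → 97). Not NE.
(Walk, Walk): Side A can switch to Concede (23 → 80). Not NE.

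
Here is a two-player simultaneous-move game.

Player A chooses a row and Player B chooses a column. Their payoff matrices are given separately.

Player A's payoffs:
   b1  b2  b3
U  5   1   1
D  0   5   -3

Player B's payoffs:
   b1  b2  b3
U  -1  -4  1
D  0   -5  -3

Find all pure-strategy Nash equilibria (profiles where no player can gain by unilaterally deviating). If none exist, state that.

(U, b3)

Player A against b1: payoffs 5, 0 → best response U.
Player A against b2: payoffs 1, 5 → best response D.
Player A against b3: payoffs 1, -3 → best response U.
Player B against U: payoffs -1, -4, 1 → best response b3.
Player B against D: payoffs 0, -5, -3 → best response b1.
Mutual best responses: (U, b3).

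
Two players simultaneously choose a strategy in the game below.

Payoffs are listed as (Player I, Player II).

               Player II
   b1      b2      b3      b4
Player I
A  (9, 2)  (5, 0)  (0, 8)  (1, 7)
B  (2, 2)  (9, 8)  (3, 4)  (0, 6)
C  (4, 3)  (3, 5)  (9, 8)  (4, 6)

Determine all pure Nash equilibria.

(B, b2) and (C, b3)

Player I against b1: payoffs 9, 2, 4 → best response A.
Player I against b2: payoffs 5, 9, 3 → best response B.
Player I against b3: payoffs 0, 3, 9 → best response C.
Player I against b4: payoffs 1, 0, 4 → best response C.
Player II against A: payoffs 2, 0, 8, 7 → best response b3.
Player II against B: payoffs 2, 8, 4, 6 → best response b2.
Player II against C: payoffs 3, 5, 8, 6 → best response b3.
Mutual best responses: (B, b2); (C, b3).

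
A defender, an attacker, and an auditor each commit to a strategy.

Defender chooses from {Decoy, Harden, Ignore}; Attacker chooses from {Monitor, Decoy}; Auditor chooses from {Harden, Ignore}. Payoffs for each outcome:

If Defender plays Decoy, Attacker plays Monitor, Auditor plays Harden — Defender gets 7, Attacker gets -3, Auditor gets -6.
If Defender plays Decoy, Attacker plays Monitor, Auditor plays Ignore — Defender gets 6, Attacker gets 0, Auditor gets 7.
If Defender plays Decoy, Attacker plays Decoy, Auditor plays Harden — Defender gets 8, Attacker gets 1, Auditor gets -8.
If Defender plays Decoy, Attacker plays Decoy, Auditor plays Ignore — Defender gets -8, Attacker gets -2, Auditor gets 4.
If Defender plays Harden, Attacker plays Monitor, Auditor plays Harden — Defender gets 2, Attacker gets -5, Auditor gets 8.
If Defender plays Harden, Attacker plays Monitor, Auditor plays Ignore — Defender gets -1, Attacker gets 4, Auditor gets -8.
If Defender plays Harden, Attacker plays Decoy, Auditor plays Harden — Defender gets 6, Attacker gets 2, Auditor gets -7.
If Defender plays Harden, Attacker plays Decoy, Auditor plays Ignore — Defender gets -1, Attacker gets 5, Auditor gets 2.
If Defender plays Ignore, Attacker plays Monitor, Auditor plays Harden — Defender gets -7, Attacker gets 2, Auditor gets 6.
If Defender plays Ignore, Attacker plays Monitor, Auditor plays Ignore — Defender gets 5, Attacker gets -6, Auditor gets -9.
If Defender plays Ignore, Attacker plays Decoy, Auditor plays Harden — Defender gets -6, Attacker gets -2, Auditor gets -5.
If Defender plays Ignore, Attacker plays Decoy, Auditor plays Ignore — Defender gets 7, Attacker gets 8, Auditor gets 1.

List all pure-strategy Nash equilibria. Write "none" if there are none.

The pure Nash equilibria are (Decoy, Monitor, Ignore), (Ignore, Decoy, Ignore).

Defender against (Monitor, Harden): payoffs 7, 2, -7 → best response Decoy.
Defender against (Monitor, Ignore): payoffs 6, -1, 5 → best response Decoy.
Defender against (Decoy, Harden): payoffs 8, 6, -6 → best response Decoy.
Defender against (Decoy, Ignore): payoffs -8, -1, 7 → best response Ignore.
Attacker against (Decoy, Harden): payoffs -3, 1 → best response Decoy.
Attacker against (Decoy, Ignore): payoffs 0, -2 → best response Monitor.
Attacker against (Harden, Harden): payoffs -5, 2 → best response Decoy.
Attacker against (Harden, Ignore): payoffs 4, 5 → best response Decoy.
Attacker against (Ignore, Harden): payoffs 2, -2 → best response Monitor.
Attacker against (Ignore, Ignore): payoffs -6, 8 → best response Decoy.
Auditor against (Decoy, Monitor): payoffs -6, 7 → best response Ignore.
Auditor against (Decoy, Decoy): payoffs -8, 4 → best response Ignore.
Auditor against (Harden, Monitor): payoffs 8, -8 → best response Harden.
Auditor against (Harden, Decoy): payoffs -7, 2 → best response Ignore.
Auditor against (Ignore, Monitor): payoffs 6, -9 → best response Harden.
Auditor against (Ignore, Decoy): payoffs -5, 1 → best response Ignore.
Mutual best responses: (Decoy, Monitor, Ignore); (Ignore, Decoy, Ignore).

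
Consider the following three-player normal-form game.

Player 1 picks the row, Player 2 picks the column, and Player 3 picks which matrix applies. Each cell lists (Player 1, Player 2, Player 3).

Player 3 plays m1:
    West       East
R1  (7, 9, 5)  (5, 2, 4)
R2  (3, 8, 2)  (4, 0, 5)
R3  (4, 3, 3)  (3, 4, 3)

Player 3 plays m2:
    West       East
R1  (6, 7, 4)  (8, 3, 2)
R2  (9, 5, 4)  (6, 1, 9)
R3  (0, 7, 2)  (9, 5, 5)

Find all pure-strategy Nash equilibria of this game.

The pure Nash equilibria are (R1, West, m1), (R2, West, m2).

Player 1 against (West, m1): payoffs 7, 3, 4 → best response R1.
Player 1 against (West, m2): payoffs 6, 9, 0 → best response R2.
Player 1 against (East, m1): payoffs 5, 4, 3 → best response R1.
Player 1 against (East, m2): payoffs 8, 6, 9 → best response R3.
Player 2 against (R1, m1): payoffs 9, 2 → best response West.
Player 2 against (R1, m2): payoffs 7, 3 → best response West.
Player 2 against (R2, m1): payoffs 8, 0 → best response West.
Player 2 against (R2, m2): payoffs 5, 1 → best response West.
Player 2 against (R3, m1): payoffs 3, 4 → best response East.
Player 2 against (R3, m2): payoffs 7, 5 → best response West.
Player 3 against (R1, West): payoffs 5, 4 → best response m1.
Player 3 against (R1, East): payoffs 4, 2 → best response m1.
Player 3 against (R2, West): payoffs 2, 4 → best response m2.
Player 3 against (R2, East): payoffs 5, 9 → best response m2.
Player 3 against (R3, West): payoffs 3, 2 → best response m1.
Player 3 against (R3, East): payoffs 3, 5 → best response m2.
Mutual best responses: (R1, West, m1); (R2, West, m2).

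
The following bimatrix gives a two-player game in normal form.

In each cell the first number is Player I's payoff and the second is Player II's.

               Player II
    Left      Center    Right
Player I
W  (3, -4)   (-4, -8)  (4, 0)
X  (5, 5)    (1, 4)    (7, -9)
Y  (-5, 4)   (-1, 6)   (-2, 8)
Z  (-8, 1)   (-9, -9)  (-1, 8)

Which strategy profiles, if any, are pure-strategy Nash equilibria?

Pure NE: (X, Left)

For each strategy profile, look for a profitable unilateral deviation.
(W, Left): Player I can switch to X (3 → 5). Not NE.
(W, Center): Player I can switch to X (-4 → 1). Not NE.
(W, Right): Player I can switch to X (4 → 7). Not NE.
(X, Left): Player I gets 5, best alternative 3; Player II gets 5, best alternative 4. No profitable deviation — NE.
(X, Center): Player II can switch to Left (4 → 5). Not NE.
(X, Right): Player II can switch to Left (-9 → 5). Not NE.
(Y, Left): Player I can switch to W (-5 → 3). Not NE.
(Y, Center): Player I can switch to X (-1 → 1). Not NE.
(Y, Right): Player I can switch to W (-2 → 4). Not NE.
(The remaining 3 profiles each have a profitable deviation by the same check.)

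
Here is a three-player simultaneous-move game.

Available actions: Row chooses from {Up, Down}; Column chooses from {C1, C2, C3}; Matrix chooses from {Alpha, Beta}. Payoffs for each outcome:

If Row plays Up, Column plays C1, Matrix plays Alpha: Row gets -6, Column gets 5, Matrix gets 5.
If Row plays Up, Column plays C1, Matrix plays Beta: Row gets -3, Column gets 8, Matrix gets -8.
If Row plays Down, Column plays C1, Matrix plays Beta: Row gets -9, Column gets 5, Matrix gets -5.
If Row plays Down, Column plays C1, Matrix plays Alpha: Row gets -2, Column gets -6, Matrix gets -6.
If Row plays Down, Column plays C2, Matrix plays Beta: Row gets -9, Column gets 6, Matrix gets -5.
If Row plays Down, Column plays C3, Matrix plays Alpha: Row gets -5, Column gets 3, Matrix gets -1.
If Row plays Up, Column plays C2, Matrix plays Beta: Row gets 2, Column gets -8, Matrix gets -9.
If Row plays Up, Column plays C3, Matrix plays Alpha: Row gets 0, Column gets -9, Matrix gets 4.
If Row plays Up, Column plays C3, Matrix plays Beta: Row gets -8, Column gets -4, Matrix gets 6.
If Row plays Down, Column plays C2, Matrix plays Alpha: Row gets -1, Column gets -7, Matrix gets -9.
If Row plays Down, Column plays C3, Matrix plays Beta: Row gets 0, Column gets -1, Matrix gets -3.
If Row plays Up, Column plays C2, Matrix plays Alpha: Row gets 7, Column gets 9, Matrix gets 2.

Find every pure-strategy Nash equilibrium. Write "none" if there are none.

Row against (C1, Alpha): payoffs -6, -2 → best response Down.
Row against (C1, Beta): payoffs -3, -9 → best response Up.
Row against (C2, Alpha): payoffs 7, -1 → best response Up.
Row against (C2, Beta): payoffs 2, -9 → best response Up.
Row against (C3, Alpha): payoffs 0, -5 → best response Up.
Row against (C3, Beta): payoffs -8, 0 → best response Down.
Column against (Up, Alpha): payoffs 5, 9, -9 → best response C2.
Column against (Up, Beta): payoffs 8, -8, -4 → best response C1.
Column against (Down, Alpha): payoffs -6, -7, 3 → best response C3.
Column against (Down, Beta): payoffs 5, 6, -1 → best response C2.
Matrix against (Up, C1): payoffs 5, -8 → best response Alpha.
Matrix against (Up, C2): payoffs 2, -9 → best response Alpha.
Matrix against (Up, C3): payoffs 4, 6 → best response Beta.
Matrix against (Down, C1): payoffs -6, -5 → best response Beta.
Matrix against (Down, C2): payoffs -9, -5 → best response Beta.
Matrix against (Down, C3): payoffs -1, -3 → best response Alpha.
Mutual best responses: (Up, C2, Alpha).

The unique pure-strategy Nash equilibrium is (Up, C2, Alpha).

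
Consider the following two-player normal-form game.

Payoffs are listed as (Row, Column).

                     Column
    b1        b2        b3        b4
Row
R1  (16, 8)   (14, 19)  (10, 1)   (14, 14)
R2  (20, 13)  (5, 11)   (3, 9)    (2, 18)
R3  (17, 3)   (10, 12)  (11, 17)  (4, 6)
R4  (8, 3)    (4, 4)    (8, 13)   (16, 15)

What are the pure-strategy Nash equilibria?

Mark each player's best response to every combination of opponents' strategies; a profile where every player is best-responding is a pure Nash equilibrium.
Row against b1: payoffs 16, 20, 17, 8 → best response R2.
Row against b2: payoffs 14, 5, 10, 4 → best response R1.
Row against b3: payoffs 10, 3, 11, 8 → best response R3.
Row against b4: payoffs 14, 2, 4, 16 → best response R4.
Column against R1: payoffs 8, 19, 1, 14 → best response b2.
Column against R2: payoffs 13, 11, 9, 18 → best response b4.
Column against R3: payoffs 3, 12, 17, 6 → best response b3.
Column against R4: payoffs 3, 4, 13, 15 → best response b4.
Mutual best responses: (R1, b2); (R3, b3); (R4, b4).

Pure-strategy Nash equilibria: (R1, b2) and (R3, b3) and (R4, b4)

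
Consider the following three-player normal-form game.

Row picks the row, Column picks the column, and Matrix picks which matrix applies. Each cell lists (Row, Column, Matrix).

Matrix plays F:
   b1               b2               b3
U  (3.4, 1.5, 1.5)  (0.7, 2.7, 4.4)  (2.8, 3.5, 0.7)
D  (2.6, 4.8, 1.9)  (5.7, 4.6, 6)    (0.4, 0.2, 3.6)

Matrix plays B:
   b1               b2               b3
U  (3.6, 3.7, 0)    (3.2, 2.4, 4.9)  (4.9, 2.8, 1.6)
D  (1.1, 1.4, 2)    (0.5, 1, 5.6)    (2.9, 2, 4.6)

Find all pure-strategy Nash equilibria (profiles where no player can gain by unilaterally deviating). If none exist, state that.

There is no pure-strategy Nash equilibrium.

Row against (b1, F): payoffs 3.4, 2.6 → best response U.
Row against (b1, B): payoffs 3.6, 1.1 → best response U.
Row against (b2, F): payoffs 0.7, 5.7 → best response D.
Row against (b2, B): payoffs 3.2, 0.5 → best response U.
Row against (b3, F): payoffs 2.8, 0.4 → best response U.
Row against (b3, B): payoffs 4.9, 2.9 → best response U.
Column against (U, F): payoffs 1.5, 2.7, 3.5 → best response b3.
Column against (U, B): payoffs 3.7, 2.4, 2.8 → best response b1.
Column against (D, F): payoffs 4.8, 4.6, 0.2 → best response b1.
Column against (D, B): payoffs 1.4, 1, 2 → best response b3.
Matrix against (U, b1): payoffs 1.5, 0 → best response F.
Matrix against (U, b2): payoffs 4.4, 4.9 → best response B.
Matrix against (U, b3): payoffs 0.7, 1.6 → best response B.
Matrix against (D, b1): payoffs 1.9, 2 → best response B.
Matrix against (D, b2): payoffs 6, 5.6 → best response F.
Matrix against (D, b3): payoffs 3.6, 4.6 → best response B.
No profile is a mutual best response for all players.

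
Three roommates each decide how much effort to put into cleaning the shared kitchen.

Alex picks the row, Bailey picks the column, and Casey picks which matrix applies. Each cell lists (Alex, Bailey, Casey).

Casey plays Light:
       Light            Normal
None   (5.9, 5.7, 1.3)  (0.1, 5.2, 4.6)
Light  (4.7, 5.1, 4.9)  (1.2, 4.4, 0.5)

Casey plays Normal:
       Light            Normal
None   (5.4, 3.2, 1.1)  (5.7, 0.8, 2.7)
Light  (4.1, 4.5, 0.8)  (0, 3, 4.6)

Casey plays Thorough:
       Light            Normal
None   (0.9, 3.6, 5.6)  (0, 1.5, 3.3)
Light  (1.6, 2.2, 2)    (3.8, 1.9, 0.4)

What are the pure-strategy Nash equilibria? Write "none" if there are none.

This game has no pure Nash equilibrium.

(None, Light, Light): Casey can switch to Thorough (1.3 → 5.6). Not NE.
(None, Light, Normal): Casey can switch to Light (1.1 → 1.3). Not NE.
(None, Light, Thorough): Alex can switch to Light (0.9 → 1.6). Not NE.
(None, Normal, Light): Alex can switch to Light (0.1 → 1.2). Not NE.
(None, Normal, Normal): Bailey can switch to Light (0.8 → 3.2). Not NE.
(None, Normal, Thorough): Alex can switch to Light (0 → 3.8). Not NE.
(Light, Light, Light): Alex can switch to None (4.7 → 5.9). Not NE.
(Light, Light, Normal): Alex can switch to None (4.1 → 5.4). Not NE.
(Light, Light, Thorough): Casey can switch to Light (2 → 4.9). Not NE.
(Light, Normal, Light): Bailey can switch to Light (4.4 → 5.1). Not NE.
(Light, Normal, Normal): Alex can switch to None (0 → 5.7). Not NE.
(Light, Normal, Thorough): Bailey can switch to Light (1.9 → 2.2). Not NE.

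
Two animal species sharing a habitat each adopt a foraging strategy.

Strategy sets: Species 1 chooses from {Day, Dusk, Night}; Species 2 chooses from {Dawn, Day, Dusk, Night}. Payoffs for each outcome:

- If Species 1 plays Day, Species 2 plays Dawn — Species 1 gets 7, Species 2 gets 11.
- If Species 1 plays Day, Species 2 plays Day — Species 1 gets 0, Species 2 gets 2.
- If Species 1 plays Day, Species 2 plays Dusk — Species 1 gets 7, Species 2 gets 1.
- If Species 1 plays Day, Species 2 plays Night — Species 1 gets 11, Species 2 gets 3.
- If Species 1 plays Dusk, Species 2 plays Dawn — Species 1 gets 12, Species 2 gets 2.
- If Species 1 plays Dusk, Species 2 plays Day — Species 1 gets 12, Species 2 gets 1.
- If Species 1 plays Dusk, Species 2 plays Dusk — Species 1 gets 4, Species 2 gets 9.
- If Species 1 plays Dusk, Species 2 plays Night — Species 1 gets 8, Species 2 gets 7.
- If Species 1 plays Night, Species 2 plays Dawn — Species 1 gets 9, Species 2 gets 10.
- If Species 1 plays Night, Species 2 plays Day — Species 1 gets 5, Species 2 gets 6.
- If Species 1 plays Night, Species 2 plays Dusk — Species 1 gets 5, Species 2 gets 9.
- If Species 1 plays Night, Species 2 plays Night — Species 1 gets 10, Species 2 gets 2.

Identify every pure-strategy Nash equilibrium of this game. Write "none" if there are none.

(Day, Dawn): Species 1 can switch to Dusk (7 → 12). Not NE.
(Day, Day): Species 1 can switch to Dusk (0 → 12). Not NE.
(Day, Dusk): Species 2 can switch to Dawn (1 → 11). Not NE.
(Day, Night): Species 2 can switch to Dawn (3 → 11). Not NE.
(Dusk, Dawn): Species 2 can switch to Dusk (2 → 9). Not NE.
(Dusk, Day): Species 2 can switch to Dawn (1 → 2). Not NE.
(Dusk, Dusk): Species 1 can switch to Day (4 → 7). Not NE.
(Dusk, Night): Species 1 can switch to Day (8 → 11). Not NE.
(Night, Dawn): Species 1 can switch to Dusk (9 → 12). Not NE.
(Night, Day): Species 1 can switch to Dusk (5 → 12). Not NE.
(The remaining 2 profiles each have a profitable deviation by the same check.)

This game has no pure Nash equilibrium.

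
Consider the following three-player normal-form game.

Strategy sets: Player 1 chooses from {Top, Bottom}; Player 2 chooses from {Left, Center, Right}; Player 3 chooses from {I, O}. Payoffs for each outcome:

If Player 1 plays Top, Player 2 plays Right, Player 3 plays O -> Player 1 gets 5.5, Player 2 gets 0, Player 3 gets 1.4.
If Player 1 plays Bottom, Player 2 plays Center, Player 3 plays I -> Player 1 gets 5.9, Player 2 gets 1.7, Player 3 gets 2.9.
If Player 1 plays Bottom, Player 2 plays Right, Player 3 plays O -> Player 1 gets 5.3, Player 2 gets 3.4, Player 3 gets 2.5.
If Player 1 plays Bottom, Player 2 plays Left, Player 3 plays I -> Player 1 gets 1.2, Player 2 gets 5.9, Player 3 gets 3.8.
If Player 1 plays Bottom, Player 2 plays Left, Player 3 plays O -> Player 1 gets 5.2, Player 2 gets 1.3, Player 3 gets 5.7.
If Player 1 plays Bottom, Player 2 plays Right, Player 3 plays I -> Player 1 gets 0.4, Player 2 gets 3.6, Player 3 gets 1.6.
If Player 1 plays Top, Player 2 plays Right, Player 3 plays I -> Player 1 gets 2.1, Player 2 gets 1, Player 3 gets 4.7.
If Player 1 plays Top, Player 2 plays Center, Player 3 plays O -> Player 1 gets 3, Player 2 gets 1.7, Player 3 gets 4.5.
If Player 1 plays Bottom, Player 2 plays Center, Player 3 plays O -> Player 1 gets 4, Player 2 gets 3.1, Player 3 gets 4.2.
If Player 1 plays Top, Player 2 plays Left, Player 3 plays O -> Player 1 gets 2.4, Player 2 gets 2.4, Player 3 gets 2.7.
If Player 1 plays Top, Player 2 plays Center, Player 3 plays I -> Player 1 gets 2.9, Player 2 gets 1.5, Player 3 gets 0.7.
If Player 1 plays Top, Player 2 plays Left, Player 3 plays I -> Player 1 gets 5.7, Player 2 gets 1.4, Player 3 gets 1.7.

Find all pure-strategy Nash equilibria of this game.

This game has no pure Nash equilibrium.

Mark each player's best response to every combination of opponents' strategies; a profile where every player is best-responding is a pure Nash equilibrium.
Player 1 against (Left, I): payoffs 5.7, 1.2 → best response Top.
Player 1 against (Left, O): payoffs 2.4, 5.2 → best response Bottom.
Player 1 against (Center, I): payoffs 2.9, 5.9 → best response Bottom.
Player 1 against (Center, O): payoffs 3, 4 → best response Bottom.
Player 1 against (Right, I): payoffs 2.1, 0.4 → best response Top.
Player 1 against (Right, O): payoffs 5.5, 5.3 → best response Top.
Player 2 against (Top, I): payoffs 1.4, 1.5, 1 → best response Center.
Player 2 against (Top, O): payoffs 2.4, 1.7, 0 → best response Left.
Player 2 against (Bottom, I): payoffs 5.9, 1.7, 3.6 → best response Left.
Player 2 against (Bottom, O): payoffs 1.3, 3.1, 3.4 → best response Right.
Player 3 against (Top, Left): payoffs 1.7, 2.7 → best response O.
Player 3 against (Top, Center): payoffs 0.7, 4.5 → best response O.
Player 3 against (Top, Right): payoffs 4.7, 1.4 → best response I.
Player 3 against (Bottom, Left): payoffs 3.8, 5.7 → best response O.
Player 3 against (Bottom, Center): payoffs 2.9, 4.2 → best response O.
Player 3 against (Bottom, Right): payoffs 1.6, 2.5 → best response O.
No profile is a mutual best response for all players.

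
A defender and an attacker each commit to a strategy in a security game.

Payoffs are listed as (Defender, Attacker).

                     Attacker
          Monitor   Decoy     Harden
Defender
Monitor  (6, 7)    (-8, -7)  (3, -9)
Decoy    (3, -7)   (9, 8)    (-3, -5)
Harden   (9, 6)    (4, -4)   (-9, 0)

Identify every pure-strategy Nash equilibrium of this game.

The pure Nash equilibria are (Decoy, Decoy), (Harden, Monitor).

Check each profile: it is a Nash equilibrium iff no player can strictly gain by switching unilaterally.
(Monitor, Monitor): Defender can switch to Harden (6 → 9). Not NE.
(Monitor, Decoy): Defender can switch to Decoy (-8 → 9). Not NE.
(Monitor, Harden): Attacker can switch to Monitor (-9 → 7). Not NE.
(Decoy, Monitor): Defender can switch to Monitor (3 → 6). Not NE.
(Decoy, Decoy): Defender gets 9, best alternative 4; Attacker gets 8, best alternative -5. No profitable deviation — NE.
(Decoy, Harden): Defender can switch to Monitor (-3 → 3). Not NE.
(Harden, Monitor): Defender gets 9, best alternative 6; Attacker gets 6, best alternative 0. No profitable deviation — NE.
(Harden, Decoy): Defender can switch to Decoy (4 → 9). Not NE.
(Harden, Harden): Defender can switch to Monitor (-9 → 3). Not NE.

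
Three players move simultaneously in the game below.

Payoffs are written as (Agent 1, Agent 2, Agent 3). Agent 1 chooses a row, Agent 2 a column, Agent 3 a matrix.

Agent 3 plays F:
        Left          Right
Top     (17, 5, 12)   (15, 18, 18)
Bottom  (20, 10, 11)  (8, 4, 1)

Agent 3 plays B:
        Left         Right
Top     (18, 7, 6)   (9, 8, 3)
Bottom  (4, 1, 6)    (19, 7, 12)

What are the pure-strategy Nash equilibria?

Agent 1 against (Left, F): payoffs 17, 20 → best response Bottom.
Agent 1 against (Left, B): payoffs 18, 4 → best response Top.
Agent 1 against (Right, F): payoffs 15, 8 → best response Top.
Agent 1 against (Right, B): payoffs 9, 19 → best response Bottom.
Agent 2 against (Top, F): payoffs 5, 18 → best response Right.
Agent 2 against (Top, B): payoffs 7, 8 → best response Right.
Agent 2 against (Bottom, F): payoffs 10, 4 → best response Left.
Agent 2 against (Bottom, B): payoffs 1, 7 → best response Right.
Agent 3 against (Top, Left): payoffs 12, 6 → best response F.
Agent 3 against (Top, Right): payoffs 18, 3 → best response F.
Agent 3 against (Bottom, Left): payoffs 11, 6 → best response F.
Agent 3 against (Bottom, Right): payoffs 1, 12 → best response B.
Mutual best responses: (Top, Right, F); (Bottom, Left, F); (Bottom, Right, B).

The pure Nash equilibria are (Top, Right, F); (Bottom, Left, F); (Bottom, Right, B).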